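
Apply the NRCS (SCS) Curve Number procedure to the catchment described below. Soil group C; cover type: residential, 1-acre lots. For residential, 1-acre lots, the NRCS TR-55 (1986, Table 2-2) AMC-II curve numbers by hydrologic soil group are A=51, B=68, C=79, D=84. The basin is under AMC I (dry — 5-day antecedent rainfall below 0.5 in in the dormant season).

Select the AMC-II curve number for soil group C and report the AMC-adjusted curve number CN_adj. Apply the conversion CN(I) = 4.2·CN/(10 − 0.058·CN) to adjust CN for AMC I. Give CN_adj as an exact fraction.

NRCS table: residential, 1-acre lots, soil group C → CN(II) = 79
Dry (AMC I): CN(I) = 4.2·79/(10 − 0.058·79) = (1659/5)/(2709/500) = 7900/129 ≈ 61.240

CN_adj = 7900/129 ≈ 61.240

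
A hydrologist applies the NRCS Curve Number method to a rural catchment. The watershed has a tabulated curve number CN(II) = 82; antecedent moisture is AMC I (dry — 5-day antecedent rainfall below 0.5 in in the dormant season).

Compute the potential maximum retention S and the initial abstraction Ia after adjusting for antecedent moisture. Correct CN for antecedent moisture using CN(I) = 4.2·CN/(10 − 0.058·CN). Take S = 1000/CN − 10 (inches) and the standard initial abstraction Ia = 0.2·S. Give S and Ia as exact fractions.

S = 1500/287 in ≈ 5.226 in; Ia = 300/287 in ≈ 1.045 in

Dry (AMC I): CN(I) = 4.2·82/(10 − 0.058·82) = (1722/5)/(1311/250) = 28700/437 ≈ 65.675
S = 1000/(28700/437) − 10 = 1500/287 in ≈ 5.226 in
Ia = 0.2S: 0.2·5.226 = 1.045 in (exactly 300/287)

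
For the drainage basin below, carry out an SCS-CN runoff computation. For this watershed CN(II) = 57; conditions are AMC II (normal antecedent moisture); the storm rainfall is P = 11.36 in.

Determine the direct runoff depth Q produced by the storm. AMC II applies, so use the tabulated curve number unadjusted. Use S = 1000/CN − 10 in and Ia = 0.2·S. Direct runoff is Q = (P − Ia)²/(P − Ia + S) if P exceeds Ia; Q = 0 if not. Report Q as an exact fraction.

CN(II) = 57; AMC II needs no correction.
Retention S: 1000/CN − 10 with CN=57.000 → S = 430/57 ≈ 7.544 in
Ia = 0.2·(430/57) = 86/57 in ≈ 1.509 in
Since P=11.360 > Ia=1.509: effective rainfall P−Ia = 14038/1425 in
Runoff Q = (P−Ia)²/(P−Ia+S) = (9.851)²/(9.851+7.544) = 49266361/8830725 ≈ 5.579 in

Q = 49266361/8830725 in ≈ 5.579 in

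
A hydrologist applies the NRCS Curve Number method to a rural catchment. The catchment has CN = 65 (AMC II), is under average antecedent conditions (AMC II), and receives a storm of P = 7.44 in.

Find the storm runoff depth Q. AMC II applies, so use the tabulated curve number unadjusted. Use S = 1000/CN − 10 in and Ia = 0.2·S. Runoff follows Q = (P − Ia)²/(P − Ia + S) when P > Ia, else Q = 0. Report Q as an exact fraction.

Q = 2138312/620425 in ≈ 3.447 in

CN(II) = 65; AMC II needs no correction.
Max retention: S = 1000/65 − 10 = 70/13 in (≈ 5.385 in)
Ia = 0.2S: 0.2·5.385 = 1.077 in (exactly 14/13)
P − Ia = 7.440 − 1.077 = 2068/325 ≈ 6.363 in (> 0, runoff occurs)
Runoff Q = (P−Ia)²/(P−Ia+S) = (6.363)²/(6.363+5.385) = 2138312/620425 ≈ 3.447 in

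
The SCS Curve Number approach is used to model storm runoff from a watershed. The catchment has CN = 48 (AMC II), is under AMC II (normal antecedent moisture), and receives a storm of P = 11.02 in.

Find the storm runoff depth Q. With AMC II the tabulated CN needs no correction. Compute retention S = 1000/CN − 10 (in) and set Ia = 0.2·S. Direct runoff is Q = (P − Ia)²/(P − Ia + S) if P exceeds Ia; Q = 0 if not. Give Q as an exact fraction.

Q = 881792/221475 in ≈ 3.981 in

Average conditions: CN = 48 (no AMC adjustment).
Max retention: S = 1000/48 − 10 = 65/6 in (≈ 10.833 in)
Ia = 0.2·(65/6) = 13/6 in ≈ 2.167 in
Excess rainfall: 11.020 − 2.167 = 8.853 in; P > Ia so Q > 0
Q = (664/75)²/((664/75) + 65/6) = (440896/5625)/(2953/150) = 881792/221475 in ≈ 3.981 in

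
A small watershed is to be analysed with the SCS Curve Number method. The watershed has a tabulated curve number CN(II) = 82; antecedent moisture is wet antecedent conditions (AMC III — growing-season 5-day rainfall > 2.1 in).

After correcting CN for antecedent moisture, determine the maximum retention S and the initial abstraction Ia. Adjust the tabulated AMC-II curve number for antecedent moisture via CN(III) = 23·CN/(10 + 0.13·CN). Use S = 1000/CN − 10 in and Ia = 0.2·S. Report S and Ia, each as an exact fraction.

S = 900/943 in ≈ 0.954 in; Ia = 180/943 in ≈ 0.191 in

Wet (AMC III): CN(III) = 23·82/(10 + 0.13·82) = 1886/(1033/50) = 94300/1033 ≈ 91.288
Retention S: 1000/CN − 10 with CN=91.288 → S = 900/943 ≈ 0.954 in
Initial abstraction Ia = S/5 = (900/943)/5 = 180/943 ≈ 0.191 in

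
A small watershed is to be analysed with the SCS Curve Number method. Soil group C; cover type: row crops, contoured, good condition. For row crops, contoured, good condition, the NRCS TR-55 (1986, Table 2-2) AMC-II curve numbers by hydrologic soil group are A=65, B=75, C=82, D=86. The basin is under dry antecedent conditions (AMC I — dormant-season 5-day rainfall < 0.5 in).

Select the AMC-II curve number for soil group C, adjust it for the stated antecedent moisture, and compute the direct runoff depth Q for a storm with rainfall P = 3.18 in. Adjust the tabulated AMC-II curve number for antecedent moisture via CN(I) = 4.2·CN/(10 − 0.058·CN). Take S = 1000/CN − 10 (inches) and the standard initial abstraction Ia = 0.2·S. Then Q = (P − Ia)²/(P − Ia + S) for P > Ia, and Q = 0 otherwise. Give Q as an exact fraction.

NRCS table: row crops, contoured, good condition, soil group C → CN(II) = 82
Adjust CN=82 to AMC I: 4.2·82/(10 − 0.058·82) → (1722/5) ÷ (1311/250) = 28700/437 ≈ 65.675
Max retention: S = 1000/(28700/437) − 10 = 1500/287 in (≈ 5.226 in)
Ia = 0.2S: 0.2·5.226 = 1.045 in (exactly 300/287)
Since P=3.180 > Ia=1.045: effective rainfall P−Ia = 30633/14350 in
Runoff Q = (P−Ia)²/(P−Ia+S) = (2.135)²/(2.135+5.226) = 104264521/168425950 ≈ 0.619 in

Q = 104264521/168425950 in ≈ 0.619 in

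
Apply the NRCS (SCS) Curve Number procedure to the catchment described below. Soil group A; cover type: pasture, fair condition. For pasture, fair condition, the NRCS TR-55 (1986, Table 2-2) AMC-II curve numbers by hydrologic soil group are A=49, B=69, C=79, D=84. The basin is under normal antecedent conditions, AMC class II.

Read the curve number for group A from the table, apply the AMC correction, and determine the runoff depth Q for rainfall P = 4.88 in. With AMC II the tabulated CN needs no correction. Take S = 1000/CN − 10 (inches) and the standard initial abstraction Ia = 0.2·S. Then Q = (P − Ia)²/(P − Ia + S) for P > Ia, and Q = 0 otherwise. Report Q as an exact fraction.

Q = 5875592/9909025 in ≈ 0.593 in

NRCS table: pasture, fair condition, soil group A → CN(II) = 49
AMC II — tabulated CN = 49 applies directly.
S = 1000/49 − 10 = 510/49 in ≈ 10.408 in
Ia = 0.2·(510/49) = 102/49 in ≈ 2.082 in
Excess rainfall: 4.880 − 2.082 = 2.798 in; P > Ia so Q > 0
Runoff Q = (P−Ia)²/(P−Ia+S) = (2.798)²/(2.798+10.408) = 5875592/9909025 ≈ 0.593 in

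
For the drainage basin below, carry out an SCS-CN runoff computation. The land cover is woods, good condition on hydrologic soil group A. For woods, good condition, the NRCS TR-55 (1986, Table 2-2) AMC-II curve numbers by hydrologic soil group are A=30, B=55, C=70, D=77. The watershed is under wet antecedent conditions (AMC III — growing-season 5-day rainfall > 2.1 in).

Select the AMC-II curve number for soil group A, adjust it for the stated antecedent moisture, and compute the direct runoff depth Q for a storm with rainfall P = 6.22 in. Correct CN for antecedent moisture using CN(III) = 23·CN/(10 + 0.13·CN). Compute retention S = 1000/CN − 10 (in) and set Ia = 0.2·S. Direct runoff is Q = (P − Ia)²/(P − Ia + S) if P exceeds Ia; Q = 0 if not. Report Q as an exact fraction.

NRCS table: woods, good condition, soil group A → CN(II) = 30
Adjust CN=30 to AMC III: 23·30/(10 + 0.13·30) → 690 ÷ (139/10) = 6900/139 ≈ 49.640
Retention S: 1000/CN − 10 with CN=49.640 → S = 700/69 ≈ 10.145 in
Ia = 0.2·(700/69) = 140/69 in ≈ 2.029 in
P − Ia = 6.220 − 2.029 = 14459/3450 ≈ 4.191 in (> 0, runoff occurs)
Q = (14459/3450)²/((14459/3450) + 700/69) = (209062681/11902500)/(49459/3450) = 209062681/170633550 in ≈ 1.225 in

Q = 209062681/170633550 in ≈ 1.225 in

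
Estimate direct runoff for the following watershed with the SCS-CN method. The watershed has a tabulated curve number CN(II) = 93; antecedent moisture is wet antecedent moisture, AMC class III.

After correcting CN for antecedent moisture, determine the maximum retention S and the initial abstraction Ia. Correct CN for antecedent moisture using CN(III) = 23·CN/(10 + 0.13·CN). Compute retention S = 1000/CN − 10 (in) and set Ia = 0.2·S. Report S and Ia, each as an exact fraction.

S = 700/2139 in ≈ 0.327 in; Ia = 140/2139 in ≈ 0.065 in

CN(III) from CN(II)=93: (23·93)/(10 + 0.13·93) = 213900/2209 ≈ 96.831
Max retention: S = 1000/(213900/2209) − 10 = 700/2139 in (≈ 0.327 in)
Initial abstraction Ia = S/5 = (700/2139)/5 = 140/2139 ≈ 0.065 in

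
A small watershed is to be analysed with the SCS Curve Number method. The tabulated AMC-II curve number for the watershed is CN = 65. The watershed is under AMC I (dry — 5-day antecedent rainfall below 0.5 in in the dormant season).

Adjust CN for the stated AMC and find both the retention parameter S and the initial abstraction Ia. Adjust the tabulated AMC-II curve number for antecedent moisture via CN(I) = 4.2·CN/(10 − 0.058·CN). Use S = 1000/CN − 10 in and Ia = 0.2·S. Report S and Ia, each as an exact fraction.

S = 500/39 in ≈ 12.821 in; Ia = 100/39 in ≈ 2.564 in

Adjust CN=65 to AMC I: 4.2·65/(10 − 0.058·65) → 273 ÷ (623/100) = 3900/89 ≈ 43.820
S = 1000/(3900/89) − 10 = 500/39 in ≈ 12.821 in
Ia = 0.2S: 0.2·12.821 = 2.564 in (exactly 100/39)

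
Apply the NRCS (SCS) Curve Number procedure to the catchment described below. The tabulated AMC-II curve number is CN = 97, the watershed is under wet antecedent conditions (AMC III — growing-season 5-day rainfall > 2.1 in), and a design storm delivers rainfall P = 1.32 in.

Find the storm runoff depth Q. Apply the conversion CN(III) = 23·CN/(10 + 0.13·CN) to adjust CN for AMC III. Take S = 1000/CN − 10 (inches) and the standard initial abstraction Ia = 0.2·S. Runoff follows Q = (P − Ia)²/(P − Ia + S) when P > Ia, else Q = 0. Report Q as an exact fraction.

Q = 577969681/493441425 in ≈ 1.171 in

CN(III) from CN(II)=97: (23·97)/(10 + 0.13·97) = 223100/2261 ≈ 98.673
Max retention: S = 1000/(223100/2261) − 10 = 300/2231 in (≈ 0.134 in)
Initial abstraction Ia = S/5 = (300/2231)/5 = 60/2231 ≈ 0.027 in
P − Ia = 1.320 − 0.027 = 72123/55775 ≈ 1.293 in (> 0, runoff occurs)
Q: (72123/55775)² ÷ (79623/55775) = 577969681/493441425 in (≈ 1.171 in)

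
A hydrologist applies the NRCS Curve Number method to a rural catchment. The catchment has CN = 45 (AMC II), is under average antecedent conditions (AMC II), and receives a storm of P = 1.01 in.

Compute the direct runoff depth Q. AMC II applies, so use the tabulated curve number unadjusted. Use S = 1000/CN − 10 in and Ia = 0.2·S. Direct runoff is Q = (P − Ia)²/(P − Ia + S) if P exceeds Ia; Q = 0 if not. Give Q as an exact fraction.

Q = 0 in ≈ 0.000 in

CN(II) = 45; AMC II needs no correction.
Retention S: 1000/CN − 10 with CN=45.000 → S = 110/9 ≈ 12.222 in
Initial abstraction Ia = S/5 = (110/9)/5 = 22/9 ≈ 2.444 in
P = 1.010 ≤ Ia = 2.444 in: entire storm abstracted, Q = 0.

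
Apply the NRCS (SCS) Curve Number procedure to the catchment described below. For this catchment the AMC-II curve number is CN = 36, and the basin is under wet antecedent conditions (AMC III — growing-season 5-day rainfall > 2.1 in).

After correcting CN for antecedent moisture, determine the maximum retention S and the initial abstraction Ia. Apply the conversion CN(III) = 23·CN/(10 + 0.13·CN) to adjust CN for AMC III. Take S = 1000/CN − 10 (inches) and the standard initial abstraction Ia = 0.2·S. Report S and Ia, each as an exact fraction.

Wet (AMC III): CN(III) = 23·36/(10 + 0.13·36) = 828/(367/25) = 20700/367 ≈ 56.403
Max retention: S = 1000/(20700/367) − 10 = 1600/207 in (≈ 7.729 in)
Ia = 0.2·(1600/207) = 320/207 in ≈ 1.546 in

S = 1600/207 in ≈ 7.729 in; Ia = 320/207 in ≈ 1.546 in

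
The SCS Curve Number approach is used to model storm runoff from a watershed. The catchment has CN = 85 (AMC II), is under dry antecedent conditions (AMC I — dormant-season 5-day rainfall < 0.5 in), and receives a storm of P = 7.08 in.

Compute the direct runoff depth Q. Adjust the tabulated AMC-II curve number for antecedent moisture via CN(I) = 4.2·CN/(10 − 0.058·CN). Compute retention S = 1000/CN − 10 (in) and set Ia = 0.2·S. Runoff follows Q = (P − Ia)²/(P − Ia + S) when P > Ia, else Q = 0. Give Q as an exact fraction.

CN(I) from CN(II)=85: (4.2·85)/(10 − 0.058·85) = 11900/169 ≈ 70.414
Max retention: S = 1000/(11900/169) − 10 = 500/119 in (≈ 4.202 in)
Initial abstraction Ia = S/5 = (500/119)/5 = 100/119 ≈ 0.840 in
P − Ia = 7.080 − 0.840 = 18563/2975 ≈ 6.240 in (> 0, runoff occurs)
Q: (18563/2975)² ÷ (31063/2975) = 344584969/92412425 in (≈ 3.729 in)

Q = 344584969/92412425 in ≈ 3.729 in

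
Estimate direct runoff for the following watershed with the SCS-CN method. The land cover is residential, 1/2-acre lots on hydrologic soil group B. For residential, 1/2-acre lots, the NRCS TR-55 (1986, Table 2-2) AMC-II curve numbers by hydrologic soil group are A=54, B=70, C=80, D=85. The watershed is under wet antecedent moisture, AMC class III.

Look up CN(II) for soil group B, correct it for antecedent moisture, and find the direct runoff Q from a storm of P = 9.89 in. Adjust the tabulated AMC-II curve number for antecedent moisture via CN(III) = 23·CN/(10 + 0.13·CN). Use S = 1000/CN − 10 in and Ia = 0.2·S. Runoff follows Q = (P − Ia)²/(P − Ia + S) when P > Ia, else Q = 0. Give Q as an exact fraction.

NRCS table: residential, 1/2-acre lots, soil group B → CN(II) = 70
Adjust CN=70 to AMC III: 23·70/(10 + 0.13·70) → 1610 ÷ (191/10) = 16100/191 ≈ 84.293
Retention S: 1000/CN − 10 with CN=84.293 → S = 300/161 ≈ 1.863 in
Ia = 0.2S: 0.2·1.863 = 0.373 in (exactly 60/161)
Since P=9.890 > Ia=0.373: effective rainfall P−Ia = 153229/16100 in
Q: (153229/16100)² ÷ (183229/16100) = 23479126441/2949986900 in (≈ 7.959 in)

Q = 23479126441/2949986900 in ≈ 7.959 in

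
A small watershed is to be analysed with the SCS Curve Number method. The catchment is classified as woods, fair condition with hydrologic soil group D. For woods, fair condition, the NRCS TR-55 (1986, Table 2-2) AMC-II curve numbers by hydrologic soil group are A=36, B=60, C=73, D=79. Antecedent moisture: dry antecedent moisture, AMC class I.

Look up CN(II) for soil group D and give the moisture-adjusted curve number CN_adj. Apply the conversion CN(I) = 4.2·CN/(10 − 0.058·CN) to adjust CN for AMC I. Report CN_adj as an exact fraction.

CN_adj = 7900/129 ≈ 61.240

NRCS table: woods, fair condition, soil group D → CN(II) = 79
Adjust CN=79 to AMC I: 4.2·79/(10 − 0.058·79) → (1659/5) ÷ (2709/500) = 7900/129 ≈ 61.240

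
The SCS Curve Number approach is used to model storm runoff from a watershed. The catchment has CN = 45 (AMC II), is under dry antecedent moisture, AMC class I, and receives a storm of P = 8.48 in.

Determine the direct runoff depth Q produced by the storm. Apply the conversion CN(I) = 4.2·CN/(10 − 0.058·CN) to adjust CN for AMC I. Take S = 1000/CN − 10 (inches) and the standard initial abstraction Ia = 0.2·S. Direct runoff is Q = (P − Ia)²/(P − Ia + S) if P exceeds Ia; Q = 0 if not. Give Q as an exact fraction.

Q = 39488656/177267825 in ≈ 0.223 in

Adjust CN=45 to AMC I: 4.2·45/(10 − 0.058·45) → 189 ÷ (739/100) = 18900/739 ≈ 25.575
S = 1000/(18900/739) − 10 = 5500/189 in ≈ 29.101 in
Ia = 0.2S: 0.2·29.101 = 5.820 in (exactly 1100/189)
P − Ia = 8.480 − 5.820 = 12568/4725 ≈ 2.660 in (> 0, runoff occurs)
Q = (12568/4725)²/((12568/4725) + 5500/189) = (157954624/22325625)/(150068/4725) = 39488656/177267825 in ≈ 0.223 in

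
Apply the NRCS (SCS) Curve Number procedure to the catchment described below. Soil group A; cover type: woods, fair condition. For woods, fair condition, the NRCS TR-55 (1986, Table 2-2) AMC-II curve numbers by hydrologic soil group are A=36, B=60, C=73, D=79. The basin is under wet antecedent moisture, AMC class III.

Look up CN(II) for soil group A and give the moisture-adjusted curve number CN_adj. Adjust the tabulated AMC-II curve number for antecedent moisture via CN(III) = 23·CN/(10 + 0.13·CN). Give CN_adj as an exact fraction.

CN_adj = 20700/367 ≈ 56.403

NRCS table: woods, fair condition, soil group A → CN(II) = 36
Adjust CN=36 to AMC III: 23·36/(10 + 0.13·36) → 828 ÷ (367/25) = 20700/367 ≈ 56.403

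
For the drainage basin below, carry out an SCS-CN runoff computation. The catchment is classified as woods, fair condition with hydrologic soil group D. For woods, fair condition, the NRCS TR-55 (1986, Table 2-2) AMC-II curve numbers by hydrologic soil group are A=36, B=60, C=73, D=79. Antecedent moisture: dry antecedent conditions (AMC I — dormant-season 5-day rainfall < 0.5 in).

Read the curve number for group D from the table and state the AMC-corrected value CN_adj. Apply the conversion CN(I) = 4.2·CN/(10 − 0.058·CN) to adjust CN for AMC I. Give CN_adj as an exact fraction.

NRCS table: woods, fair condition, soil group D → CN(II) = 79
Dry (AMC I): CN(I) = 4.2·79/(10 − 0.058·79) = (1659/5)/(2709/500) = 7900/129 ≈ 61.240

CN_adj = 7900/129 ≈ 61.240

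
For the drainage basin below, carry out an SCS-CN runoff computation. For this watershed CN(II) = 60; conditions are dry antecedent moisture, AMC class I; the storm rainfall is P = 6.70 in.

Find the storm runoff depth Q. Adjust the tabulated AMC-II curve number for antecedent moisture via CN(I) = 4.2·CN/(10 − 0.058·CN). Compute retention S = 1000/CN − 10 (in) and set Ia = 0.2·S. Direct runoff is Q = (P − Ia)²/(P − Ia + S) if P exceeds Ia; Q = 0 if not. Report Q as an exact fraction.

Dry (AMC I): CN(I) = 4.2·60/(10 − 0.058·60) = 252/(163/25) = 6300/163 ≈ 38.650
S = 1000/(6300/163) − 10 = 1000/63 in ≈ 15.873 in
Ia = 0.2·(1000/63) = 200/63 in ≈ 3.175 in
Since P=6.700 > Ia=3.175: effective rainfall P−Ia = 2221/630 in
Q = (2221/630)²/((2221/630) + 1000/63) = (4932841/396900)/(12221/630) = 4932841/7699230 in ≈ 0.641 in

Q = 4932841/7699230 in ≈ 0.641 in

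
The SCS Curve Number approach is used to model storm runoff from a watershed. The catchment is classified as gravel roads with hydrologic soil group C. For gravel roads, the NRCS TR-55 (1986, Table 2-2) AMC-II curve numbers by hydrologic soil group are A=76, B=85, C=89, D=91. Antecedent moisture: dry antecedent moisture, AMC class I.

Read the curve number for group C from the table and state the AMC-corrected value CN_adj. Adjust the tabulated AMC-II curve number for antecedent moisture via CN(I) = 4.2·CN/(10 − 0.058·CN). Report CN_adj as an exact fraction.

CN_adj = 186900/2419 ≈ 77.263

NRCS table: gravel roads, soil group C → CN(II) = 89
CN(I) from CN(II)=89: (4.2·89)/(10 − 0.058·89) = 186900/2419 ≈ 77.263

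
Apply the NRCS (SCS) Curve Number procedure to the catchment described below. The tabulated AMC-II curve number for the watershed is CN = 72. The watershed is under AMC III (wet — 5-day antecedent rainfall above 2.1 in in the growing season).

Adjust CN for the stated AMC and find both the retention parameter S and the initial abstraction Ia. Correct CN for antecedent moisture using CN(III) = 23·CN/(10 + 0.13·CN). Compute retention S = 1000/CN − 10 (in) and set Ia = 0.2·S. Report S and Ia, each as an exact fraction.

Wet (AMC III): CN(III) = 23·72/(10 + 0.13·72) = 1656/(484/25) = 10350/121 ≈ 85.537
Max retention: S = 1000/(10350/121) − 10 = 350/207 in (≈ 1.691 in)
Ia = 0.2·(350/207) = 70/207 in ≈ 0.338 in

S = 350/207 in ≈ 1.691 in; Ia = 70/207 in ≈ 0.338 in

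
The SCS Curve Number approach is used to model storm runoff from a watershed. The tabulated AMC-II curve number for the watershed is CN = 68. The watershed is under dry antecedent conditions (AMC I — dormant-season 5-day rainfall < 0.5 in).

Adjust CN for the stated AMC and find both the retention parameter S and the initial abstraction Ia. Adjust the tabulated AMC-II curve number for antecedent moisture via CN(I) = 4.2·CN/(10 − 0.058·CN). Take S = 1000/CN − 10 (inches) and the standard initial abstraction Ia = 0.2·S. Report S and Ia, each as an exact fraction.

Adjust CN=68 to AMC I: 4.2·68/(10 − 0.058·68) → (1428/5) ÷ (757/125) = 35700/757 ≈ 47.160
Max retention: S = 1000/(35700/757) − 10 = 4000/357 in (≈ 11.204 in)
Ia = 0.2S: 0.2·11.204 = 2.241 in (exactly 800/357)

S = 4000/357 in ≈ 11.204 in; Ia = 800/357 in ≈ 2.241 in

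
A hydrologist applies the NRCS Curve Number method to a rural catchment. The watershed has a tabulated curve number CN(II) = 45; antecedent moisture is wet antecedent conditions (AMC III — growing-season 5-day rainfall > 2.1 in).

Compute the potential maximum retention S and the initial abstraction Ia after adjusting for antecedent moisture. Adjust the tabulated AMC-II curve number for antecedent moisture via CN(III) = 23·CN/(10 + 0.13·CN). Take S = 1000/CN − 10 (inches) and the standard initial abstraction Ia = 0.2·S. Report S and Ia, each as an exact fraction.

S = 1100/207 in ≈ 5.314 in; Ia = 220/207 in ≈ 1.063 in

Wet (AMC III): CN(III) = 23·45/(10 + 0.13·45) = 1035/(317/20) = 20700/317 ≈ 65.300
S = 1000/(20700/317) − 10 = 1100/207 in ≈ 5.314 in
Ia = 0.2S: 0.2·5.314 = 1.063 in (exactly 220/207)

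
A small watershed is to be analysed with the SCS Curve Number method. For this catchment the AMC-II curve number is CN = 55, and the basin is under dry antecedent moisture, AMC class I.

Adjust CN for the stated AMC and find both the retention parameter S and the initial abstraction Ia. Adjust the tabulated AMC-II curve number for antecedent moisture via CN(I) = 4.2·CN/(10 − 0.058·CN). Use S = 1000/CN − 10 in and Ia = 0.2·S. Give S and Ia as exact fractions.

CN(I) from CN(II)=55: (4.2·55)/(10 − 0.058·55) = 7700/227 ≈ 33.921
Retention S: 1000/CN − 10 with CN=33.921 → S = 1500/77 ≈ 19.481 in
Initial abstraction Ia = S/5 = (1500/77)/5 = 300/77 ≈ 3.896 in

S = 1500/77 in ≈ 19.481 in; Ia = 300/77 in ≈ 3.896 in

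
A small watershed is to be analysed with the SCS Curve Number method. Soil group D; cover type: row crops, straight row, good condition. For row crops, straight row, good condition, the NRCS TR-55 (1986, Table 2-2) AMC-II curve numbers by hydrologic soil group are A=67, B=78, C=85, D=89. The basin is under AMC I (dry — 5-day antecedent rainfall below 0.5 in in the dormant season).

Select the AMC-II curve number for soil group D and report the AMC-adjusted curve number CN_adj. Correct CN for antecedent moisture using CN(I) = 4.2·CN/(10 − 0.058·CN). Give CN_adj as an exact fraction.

CN_adj = 186900/2419 ≈ 77.263

NRCS table: row crops, straight row, good condition, soil group D → CN(II) = 89
CN(I) from CN(II)=89: (4.2·89)/(10 − 0.058·89) = 186900/2419 ≈ 77.263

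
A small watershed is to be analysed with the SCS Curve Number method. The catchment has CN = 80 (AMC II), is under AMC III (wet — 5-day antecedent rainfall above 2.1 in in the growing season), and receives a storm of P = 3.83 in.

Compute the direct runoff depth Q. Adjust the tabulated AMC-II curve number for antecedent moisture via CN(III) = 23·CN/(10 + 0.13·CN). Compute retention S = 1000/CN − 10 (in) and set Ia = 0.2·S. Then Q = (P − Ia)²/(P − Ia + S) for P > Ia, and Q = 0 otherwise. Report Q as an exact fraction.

Q = 69039481/24860700 in ≈ 2.777 in

Adjust CN=80 to AMC III: 23·80/(10 + 0.13·80) → 1840 ÷ (102/5) = 4600/51 ≈ 90.196
Max retention: S = 1000/(4600/51) − 10 = 25/23 in (≈ 1.087 in)
Ia = 0.2S: 0.2·1.087 = 0.217 in (exactly 5/23)
P − Ia = 3.830 − 0.217 = 8309/2300 ≈ 3.613 in (> 0, runoff occurs)
Q: (8309/2300)² ÷ (10809/2300) = 69039481/24860700 in (≈ 2.777 in)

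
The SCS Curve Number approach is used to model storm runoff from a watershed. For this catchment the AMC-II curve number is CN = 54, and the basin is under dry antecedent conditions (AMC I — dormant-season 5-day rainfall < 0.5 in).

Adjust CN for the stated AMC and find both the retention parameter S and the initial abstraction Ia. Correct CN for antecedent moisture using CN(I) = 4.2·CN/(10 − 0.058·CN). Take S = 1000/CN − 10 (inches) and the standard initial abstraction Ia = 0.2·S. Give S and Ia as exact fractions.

S = 11500/567 in ≈ 20.282 in; Ia = 2300/567 in ≈ 4.056 in

Dry (AMC I): CN(I) = 4.2·54/(10 − 0.058·54) = (1134/5)/(1717/250) = 56700/1717 ≈ 33.023
S = 1000/(56700/1717) − 10 = 11500/567 in ≈ 20.282 in
Ia = 0.2S: 0.2·20.282 = 4.056 in (exactly 2300/567)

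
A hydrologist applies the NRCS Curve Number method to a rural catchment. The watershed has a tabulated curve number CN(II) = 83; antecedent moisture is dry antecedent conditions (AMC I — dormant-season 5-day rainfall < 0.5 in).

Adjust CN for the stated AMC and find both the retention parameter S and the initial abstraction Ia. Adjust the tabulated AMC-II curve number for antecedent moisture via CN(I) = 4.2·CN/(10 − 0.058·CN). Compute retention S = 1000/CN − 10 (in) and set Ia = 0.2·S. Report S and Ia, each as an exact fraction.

Adjust CN=83 to AMC I: 4.2·83/(10 − 0.058·83) → (1743/5) ÷ (2593/500) = 174300/2593 ≈ 67.219
Max retention: S = 1000/(174300/2593) − 10 = 8500/1743 in (≈ 4.877 in)
Ia = 0.2·(8500/1743) = 1700/1743 in ≈ 0.975 in

S = 8500/1743 in ≈ 4.877 in; Ia = 1700/1743 in ≈ 0.975 in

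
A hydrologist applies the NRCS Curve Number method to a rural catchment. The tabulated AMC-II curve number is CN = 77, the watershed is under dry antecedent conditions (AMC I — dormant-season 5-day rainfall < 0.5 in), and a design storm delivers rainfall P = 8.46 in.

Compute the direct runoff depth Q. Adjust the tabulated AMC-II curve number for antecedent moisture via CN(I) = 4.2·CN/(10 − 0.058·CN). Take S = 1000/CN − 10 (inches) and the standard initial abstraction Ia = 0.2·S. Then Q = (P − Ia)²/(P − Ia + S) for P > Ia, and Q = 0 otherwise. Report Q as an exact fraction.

CN(I) from CN(II)=77: (4.2·77)/(10 − 0.058·77) = 161700/2767 ≈ 58.439
Max retention: S = 1000/(161700/2767) − 10 = 11500/1617 in (≈ 7.112 in)
Ia = 0.2S: 0.2·7.112 = 1.422 in (exactly 2300/1617)
Excess rainfall: 8.460 − 1.422 = 7.038 in; P > Ia so Q > 0
Q = (568991/80850)²/((568991/80850) + 11500/1617) = (323750758081/6536722500)/(1143991/80850) = 323750758081/92491672350 in ≈ 3.500 in

Q = 323750758081/92491672350 in ≈ 3.500 in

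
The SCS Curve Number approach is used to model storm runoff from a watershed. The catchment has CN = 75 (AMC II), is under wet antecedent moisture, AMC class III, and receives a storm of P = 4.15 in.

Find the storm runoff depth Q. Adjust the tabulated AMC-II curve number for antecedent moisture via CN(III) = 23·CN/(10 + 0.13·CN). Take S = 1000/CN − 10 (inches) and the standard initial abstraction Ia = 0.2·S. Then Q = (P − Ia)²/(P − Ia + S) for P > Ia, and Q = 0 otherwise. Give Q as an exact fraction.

Q = 28376929/10111260 in ≈ 2.806 in

CN(III) from CN(II)=75: (23·75)/(10 + 0.13·75) = 6900/79 ≈ 87.342
Max retention: S = 1000/(6900/79) − 10 = 100/69 in (≈ 1.449 in)
Ia = 0.2·(100/69) = 20/69 in ≈ 0.290 in
Since P=4.150 > Ia=0.290: effective rainfall P−Ia = 5327/1380 in
Q: (5327/1380)² ÷ (7327/1380) = 28376929/10111260 in (≈ 2.806 in)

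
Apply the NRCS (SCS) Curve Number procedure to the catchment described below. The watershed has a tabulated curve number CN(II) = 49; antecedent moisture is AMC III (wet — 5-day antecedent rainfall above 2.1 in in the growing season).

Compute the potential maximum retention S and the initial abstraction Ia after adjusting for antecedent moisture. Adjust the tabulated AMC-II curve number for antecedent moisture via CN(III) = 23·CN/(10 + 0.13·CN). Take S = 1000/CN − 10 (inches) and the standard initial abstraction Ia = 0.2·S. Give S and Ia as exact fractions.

S = 5100/1127 in ≈ 4.525 in; Ia = 1020/1127 in ≈ 0.905 in

Wet (AMC III): CN(III) = 23·49/(10 + 0.13·49) = 1127/(1637/100) = 112700/1637 ≈ 68.845
Retention S: 1000/CN − 10 with CN=68.845 → S = 5100/1127 ≈ 4.525 in
Ia = 0.2·(5100/1127) = 1020/1127 in ≈ 0.905 in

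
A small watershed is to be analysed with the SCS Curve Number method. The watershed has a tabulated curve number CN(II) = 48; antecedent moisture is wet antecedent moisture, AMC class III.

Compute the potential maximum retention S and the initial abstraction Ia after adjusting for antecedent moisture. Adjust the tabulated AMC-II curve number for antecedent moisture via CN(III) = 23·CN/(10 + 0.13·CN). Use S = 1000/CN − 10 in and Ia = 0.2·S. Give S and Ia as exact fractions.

Wet (AMC III): CN(III) = 23·48/(10 + 0.13·48) = 1104/(406/25) = 13800/203 ≈ 67.980
S = 1000/(13800/203) − 10 = 325/69 in ≈ 4.710 in
Ia = 0.2S: 0.2·4.710 = 0.942 in (exactly 65/69)

S = 325/69 in ≈ 4.710 in; Ia = 65/69 in ≈ 0.942 in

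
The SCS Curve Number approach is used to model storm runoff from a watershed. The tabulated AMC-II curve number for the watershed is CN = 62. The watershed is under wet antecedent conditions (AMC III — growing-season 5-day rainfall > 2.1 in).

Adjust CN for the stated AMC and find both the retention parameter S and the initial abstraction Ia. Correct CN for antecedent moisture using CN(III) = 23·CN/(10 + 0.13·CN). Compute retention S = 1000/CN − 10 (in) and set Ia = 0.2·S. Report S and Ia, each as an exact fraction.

S = 1900/713 in ≈ 2.665 in; Ia = 380/713 in ≈ 0.533 in

Wet (AMC III): CN(III) = 23·62/(10 + 0.13·62) = 1426/(903/50) = 71300/903 ≈ 78.959
S = 1000/(71300/903) − 10 = 1900/713 in ≈ 2.665 in
Ia = 0.2·(1900/713) = 380/713 in ≈ 0.533 in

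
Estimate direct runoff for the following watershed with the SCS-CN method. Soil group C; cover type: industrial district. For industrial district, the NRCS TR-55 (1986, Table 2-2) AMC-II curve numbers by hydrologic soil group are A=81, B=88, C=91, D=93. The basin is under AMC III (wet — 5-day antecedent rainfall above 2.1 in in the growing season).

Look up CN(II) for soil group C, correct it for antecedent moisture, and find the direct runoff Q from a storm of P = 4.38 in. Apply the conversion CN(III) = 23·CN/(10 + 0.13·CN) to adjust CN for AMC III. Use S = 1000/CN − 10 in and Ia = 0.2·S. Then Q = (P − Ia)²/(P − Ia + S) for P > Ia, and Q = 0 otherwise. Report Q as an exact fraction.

Q = 67310233563/17245168850 in ≈ 3.903 in

NRCS table: industrial district, soil group C → CN(II) = 91
Wet (AMC III): CN(III) = 23·91/(10 + 0.13·91) = 2093/(2183/100) = 209300/2183 ≈ 95.877
Max retention: S = 1000/(209300/2183) − 10 = 900/2093 in (≈ 0.430 in)
Ia = 0.2S: 0.2·0.430 = 0.086 in (exactly 180/2093)
Excess rainfall: 4.380 − 0.086 = 4.294 in; P > Ia so Q > 0
Runoff Q = (P−Ia)²/(P−Ia+S) = (4.294)²/(4.294+0.430) = 67310233563/17245168850 ≈ 3.903 in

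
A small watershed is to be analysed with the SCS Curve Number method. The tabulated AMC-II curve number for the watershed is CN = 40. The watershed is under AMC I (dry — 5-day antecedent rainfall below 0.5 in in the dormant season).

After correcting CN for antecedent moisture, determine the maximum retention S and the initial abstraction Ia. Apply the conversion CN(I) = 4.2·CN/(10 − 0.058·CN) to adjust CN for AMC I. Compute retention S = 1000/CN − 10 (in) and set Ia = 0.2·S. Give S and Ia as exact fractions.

Dry (AMC I): CN(I) = 4.2·40/(10 − 0.058·40) = 168/(192/25) = 175/8 ≈ 21.875
S = 1000/(175/8) − 10 = 250/7 in ≈ 35.714 in
Ia = 0.2·(250/7) = 50/7 in ≈ 7.143 in

S = 250/7 in ≈ 35.714 in; Ia = 50/7 in ≈ 7.143 in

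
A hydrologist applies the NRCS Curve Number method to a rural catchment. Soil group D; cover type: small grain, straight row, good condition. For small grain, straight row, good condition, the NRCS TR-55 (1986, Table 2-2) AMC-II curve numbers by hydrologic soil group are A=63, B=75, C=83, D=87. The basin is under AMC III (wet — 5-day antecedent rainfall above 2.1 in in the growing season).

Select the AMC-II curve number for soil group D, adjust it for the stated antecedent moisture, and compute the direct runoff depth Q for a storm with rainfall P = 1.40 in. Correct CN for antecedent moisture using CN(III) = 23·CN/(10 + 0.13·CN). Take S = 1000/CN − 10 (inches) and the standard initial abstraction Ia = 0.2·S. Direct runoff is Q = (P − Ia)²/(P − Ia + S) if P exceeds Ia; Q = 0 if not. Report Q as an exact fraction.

Q = 161467849/192166035 in ≈ 0.840 in

NRCS table: small grain, straight row, good condition, soil group D → CN(II) = 87
Wet (AMC III): CN(III) = 23·87/(10 + 0.13·87) = 2001/(2131/100) = 200100/2131 ≈ 93.900
Max retention: S = 1000/(200100/2131) − 10 = 1300/2001 in (≈ 0.650 in)
Ia = 0.2·(1300/2001) = 260/2001 in ≈ 0.130 in
Excess rainfall: 1.400 − 0.130 = 1.270 in; P > Ia so Q > 0
Runoff Q = (P−Ia)²/(P−Ia+S) = (1.270)²/(1.270+0.650) = 161467849/192166035 ≈ 0.840 in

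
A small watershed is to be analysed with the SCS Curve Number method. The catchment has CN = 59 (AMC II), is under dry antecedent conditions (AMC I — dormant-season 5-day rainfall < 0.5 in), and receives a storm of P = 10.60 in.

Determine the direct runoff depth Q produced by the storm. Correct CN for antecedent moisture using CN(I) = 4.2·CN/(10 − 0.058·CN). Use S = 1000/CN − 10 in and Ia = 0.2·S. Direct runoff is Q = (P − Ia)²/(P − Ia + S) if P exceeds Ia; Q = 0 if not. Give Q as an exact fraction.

Q = 2040057889/914797065 in ≈ 2.230 in

CN(I) from CN(II)=59: (4.2·59)/(10 − 0.058·59) = 123900/3289 ≈ 37.671
S = 1000/(123900/3289) − 10 = 20500/1239 in ≈ 16.546 in
Ia = 0.2S: 0.2·16.546 = 3.309 in (exactly 4100/1239)
Since P=10.600 > Ia=3.309: effective rainfall P−Ia = 45167/6195 in
Q = (45167/6195)²/((45167/6195) + 20500/1239) = (2040057889/38378025)/(147667/6195) = 2040057889/914797065 in ≈ 2.230 in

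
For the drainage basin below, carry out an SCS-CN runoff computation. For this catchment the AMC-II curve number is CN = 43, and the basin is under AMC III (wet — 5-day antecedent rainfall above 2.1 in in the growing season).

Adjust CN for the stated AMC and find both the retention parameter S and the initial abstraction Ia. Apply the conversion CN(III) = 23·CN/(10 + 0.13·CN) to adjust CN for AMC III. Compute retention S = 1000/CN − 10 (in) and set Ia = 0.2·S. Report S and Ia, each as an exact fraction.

CN(III) from CN(II)=43: (23·43)/(10 + 0.13·43) = 98900/1559 ≈ 63.438
Retention S: 1000/CN − 10 with CN=63.438 → S = 5700/989 ≈ 5.763 in
Ia = 0.2·(5700/989) = 1140/989 in ≈ 1.153 in

S = 5700/989 in ≈ 5.763 in; Ia = 1140/989 in ≈ 1.153 in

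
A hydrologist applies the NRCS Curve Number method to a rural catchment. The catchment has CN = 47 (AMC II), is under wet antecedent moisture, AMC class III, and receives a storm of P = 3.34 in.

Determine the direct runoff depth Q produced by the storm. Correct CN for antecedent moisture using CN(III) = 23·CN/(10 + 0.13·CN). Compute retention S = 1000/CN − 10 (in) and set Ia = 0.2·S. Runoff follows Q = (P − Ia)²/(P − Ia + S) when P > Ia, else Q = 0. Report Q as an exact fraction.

Q = 16263135729/21216084350 in ≈ 0.767 in

CN(III) from CN(II)=47: (23·47)/(10 + 0.13·47) = 108100/1611 ≈ 67.101
Retention S: 1000/CN − 10 with CN=67.101 → S = 5300/1081 ≈ 4.903 in
Ia = 0.2S: 0.2·4.903 = 0.981 in (exactly 1060/1081)
Excess rainfall: 3.340 − 0.981 = 2.359 in; P > Ia so Q > 0
Q: (127527/54050)² ÷ (392527/54050) = 16263135729/21216084350 in (≈ 0.767 in)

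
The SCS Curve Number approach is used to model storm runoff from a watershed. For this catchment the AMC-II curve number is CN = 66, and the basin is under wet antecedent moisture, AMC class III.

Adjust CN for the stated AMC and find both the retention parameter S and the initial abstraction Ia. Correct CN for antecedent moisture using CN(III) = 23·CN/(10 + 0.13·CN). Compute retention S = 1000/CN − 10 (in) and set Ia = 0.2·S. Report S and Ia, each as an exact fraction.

CN(III) from CN(II)=66: (23·66)/(10 + 0.13·66) = 75900/929 ≈ 81.701
S = 1000/(75900/929) − 10 = 1700/759 in ≈ 2.240 in
Ia = 0.2S: 0.2·2.240 = 0.448 in (exactly 340/759)

S = 1700/759 in ≈ 2.240 in; Ia = 340/759 in ≈ 0.448 in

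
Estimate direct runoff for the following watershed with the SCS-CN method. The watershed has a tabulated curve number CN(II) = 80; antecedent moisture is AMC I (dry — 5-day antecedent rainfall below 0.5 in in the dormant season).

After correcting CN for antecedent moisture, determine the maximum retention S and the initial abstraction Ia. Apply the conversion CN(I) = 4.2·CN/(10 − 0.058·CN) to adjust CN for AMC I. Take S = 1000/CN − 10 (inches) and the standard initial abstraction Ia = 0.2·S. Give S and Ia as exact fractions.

Dry (AMC I): CN(I) = 4.2·80/(10 − 0.058·80) = 336/(134/25) = 4200/67 ≈ 62.687
Retention S: 1000/CN − 10 with CN=62.687 → S = 125/21 ≈ 5.952 in
Initial abstraction Ia = S/5 = (125/21)/5 = 25/21 ≈ 1.190 in

S = 125/21 in ≈ 5.952 in; Ia = 25/21 in ≈ 1.190 in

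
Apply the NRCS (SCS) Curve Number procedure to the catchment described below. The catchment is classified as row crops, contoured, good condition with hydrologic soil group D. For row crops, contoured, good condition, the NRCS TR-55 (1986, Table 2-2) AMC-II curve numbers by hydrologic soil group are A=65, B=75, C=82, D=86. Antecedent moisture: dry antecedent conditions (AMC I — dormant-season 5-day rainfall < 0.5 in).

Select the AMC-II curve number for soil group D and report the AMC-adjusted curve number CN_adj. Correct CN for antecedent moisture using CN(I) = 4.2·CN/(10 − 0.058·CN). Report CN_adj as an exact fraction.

CN_adj = 12900/179 ≈ 72.067

NRCS table: row crops, contoured, good condition, soil group D → CN(II) = 86
Dry (AMC I): CN(I) = 4.2·86/(10 − 0.058·86) = (1806/5)/(1253/250) = 12900/179 ≈ 72.067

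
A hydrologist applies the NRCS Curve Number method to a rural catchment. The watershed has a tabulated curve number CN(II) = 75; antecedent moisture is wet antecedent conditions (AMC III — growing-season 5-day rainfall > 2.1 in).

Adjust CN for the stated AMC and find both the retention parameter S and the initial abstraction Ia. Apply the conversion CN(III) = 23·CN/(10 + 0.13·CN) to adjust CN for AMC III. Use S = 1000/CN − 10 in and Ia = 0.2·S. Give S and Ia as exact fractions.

S = 100/69 in ≈ 1.449 in; Ia = 20/69 in ≈ 0.290 in

Adjust CN=75 to AMC III: 23·75/(10 + 0.13·75) → 1725 ÷ (79/4) = 6900/79 ≈ 87.342
S = 1000/(6900/79) − 10 = 100/69 in ≈ 1.449 in
Ia = 0.2S: 0.2·1.449 = 0.290 in (exactly 20/69)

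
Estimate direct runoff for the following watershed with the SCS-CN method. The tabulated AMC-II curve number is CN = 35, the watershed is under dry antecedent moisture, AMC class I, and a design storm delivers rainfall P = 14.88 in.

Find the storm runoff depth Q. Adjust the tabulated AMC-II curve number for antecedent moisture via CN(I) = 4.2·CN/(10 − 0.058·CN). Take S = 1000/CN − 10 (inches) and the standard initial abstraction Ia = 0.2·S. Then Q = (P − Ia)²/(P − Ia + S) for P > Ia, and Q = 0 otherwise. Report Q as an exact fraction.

Q = 123032464/169678425 in ≈ 0.725 in

CN(I) from CN(II)=35: (4.2·35)/(10 − 0.058·35) = 14700/797 ≈ 18.444
Retention S: 1000/CN − 10 with CN=18.444 → S = 6500/147 ≈ 44.218 in
Ia = 0.2S: 0.2·44.218 = 8.844 in (exactly 1300/147)
P − Ia = 14.880 − 8.844 = 22184/3675 ≈ 6.036 in (> 0, runoff occurs)
Q: (22184/3675)² ÷ (184684/3675) = 123032464/169678425 in (≈ 0.725 in)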